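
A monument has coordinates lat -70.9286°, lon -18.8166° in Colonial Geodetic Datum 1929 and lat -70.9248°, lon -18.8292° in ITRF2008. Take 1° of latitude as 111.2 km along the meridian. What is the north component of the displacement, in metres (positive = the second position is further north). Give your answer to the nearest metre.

Δφ = -70.9248° − -70.9286° = +0.0038°; Δλ = -18.8292° − -18.8166° = -0.0126°.
ΔN = Δφ × 111200 = 422.6 m; ΔE = Δλ × 111200 × cos(-70.9286°) = -0.0126 × 111200 × 0.326746 = -457.8 m.

ΔN = 423 m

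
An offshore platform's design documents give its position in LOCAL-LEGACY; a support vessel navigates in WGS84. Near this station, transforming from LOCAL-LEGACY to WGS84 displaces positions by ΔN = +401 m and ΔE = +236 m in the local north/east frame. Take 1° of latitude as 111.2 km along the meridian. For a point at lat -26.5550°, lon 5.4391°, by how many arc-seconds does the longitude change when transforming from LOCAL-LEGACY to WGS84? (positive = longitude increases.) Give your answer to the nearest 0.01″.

Δλ = 8.54″

At latitude -26.5550°, cos φ = 0.894506.
1° of longitude at this latitude = 111.2 × cos φ = 99.47 km, so Δλ = 236.0 / 99469.0 = 0.0023726° = 8.541″.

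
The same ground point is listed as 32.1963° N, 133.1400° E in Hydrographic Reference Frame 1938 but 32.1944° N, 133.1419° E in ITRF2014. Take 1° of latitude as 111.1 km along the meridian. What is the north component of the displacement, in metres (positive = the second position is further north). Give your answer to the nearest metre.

Δφ = 32.1944° − 32.1963° = -0.0019°; Δλ = 133.1419° − 133.1400° = +0.0019°.
ΔN = Δφ × 111100 = -211.1 m; ΔE = Δλ × 111100 × cos(32.1963°) = +0.0019 × 111100 × 0.846228 = 178.6 m.

ΔN = -211 m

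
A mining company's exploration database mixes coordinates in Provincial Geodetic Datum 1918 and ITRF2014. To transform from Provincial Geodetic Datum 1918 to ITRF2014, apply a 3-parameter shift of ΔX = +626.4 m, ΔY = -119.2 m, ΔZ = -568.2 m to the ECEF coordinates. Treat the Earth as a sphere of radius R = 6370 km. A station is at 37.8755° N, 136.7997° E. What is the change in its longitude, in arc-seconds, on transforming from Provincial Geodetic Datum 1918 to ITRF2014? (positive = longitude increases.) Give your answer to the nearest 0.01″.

Δλ = -14.03″

sin φ = 0.613948, cos φ = 0.789347, sin λ = 0.684551, cos λ = -0.728965.
East component: ΔE = −sin λ·ΔX + cos λ·ΔY = −(0.684551)(626.4) + (-0.728965)(-119.2) = -341.91 m.
1° of latitude spans πR/180 = 111177 m; at latitude φ, 1° of longitude spans that × cos φ = 87757.6 m, so Δλ = -341.91 / 87757.6 × 3600 = -14.026″.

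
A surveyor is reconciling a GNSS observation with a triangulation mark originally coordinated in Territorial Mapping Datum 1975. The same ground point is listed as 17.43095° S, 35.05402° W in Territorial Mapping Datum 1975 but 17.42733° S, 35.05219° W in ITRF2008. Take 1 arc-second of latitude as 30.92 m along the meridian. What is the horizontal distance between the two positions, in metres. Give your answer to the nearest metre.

Δφ = -17.42733° − -17.43095° = +0.00362°; Δλ = -35.05219° − -35.05402° = +0.00183°.
1° of latitude = 3600 × 30.92 = 111312 m.
ΔN = Δφ × 111312 = 402.9 m; ΔE = Δλ × 111312 × cos(-17.43095°) = +0.00183 × 111312 × 0.954079 = 194.3 m.
Distance = √(ΔE² + ΔN²) = √(194.3² + 402.9²) = 447.4 m.

447 m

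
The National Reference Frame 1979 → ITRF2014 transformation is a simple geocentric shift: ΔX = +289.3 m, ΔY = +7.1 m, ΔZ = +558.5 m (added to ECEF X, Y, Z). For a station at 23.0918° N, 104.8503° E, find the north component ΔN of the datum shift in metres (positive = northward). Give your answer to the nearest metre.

ΔN = 540 m

At φ = 23.0918°, λ = 104.8503°: sin φ = 0.392205, cos φ = 0.919878, sin λ = 0.966599, cos λ = -0.256294.
ΔN = −sin φ cos λ·ΔX − sin φ sin λ·ΔY + cos φ·ΔZ = −(0.392205)(-0.256294)(289.3) − (0.392205)(0.966599)(7.1) + (0.919878)(558.5) = 540.14 m.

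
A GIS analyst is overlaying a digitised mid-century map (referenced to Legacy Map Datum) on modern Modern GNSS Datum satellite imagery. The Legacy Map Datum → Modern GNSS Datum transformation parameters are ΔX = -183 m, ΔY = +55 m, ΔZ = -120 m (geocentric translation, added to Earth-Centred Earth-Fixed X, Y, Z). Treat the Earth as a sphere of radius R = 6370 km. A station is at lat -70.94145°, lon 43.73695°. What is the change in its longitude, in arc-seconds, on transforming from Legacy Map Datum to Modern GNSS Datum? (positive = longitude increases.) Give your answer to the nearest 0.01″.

Δλ = 16.49″

sin φ = -0.945185, cos φ = 0.326534, sin λ = 0.691349, cos λ = 0.722521.
East component: ΔE = −sin λ·ΔX + cos λ·ΔY = −(0.691349)(-183) + (0.722521)(55) = 166.26 m.
1° of latitude spans πR/180 = 111177 m; at latitude φ, 1° of longitude spans that × cos φ = 36303.2 m, so Δλ = 166.26 / 36303.2 × 3600 = 16.487″.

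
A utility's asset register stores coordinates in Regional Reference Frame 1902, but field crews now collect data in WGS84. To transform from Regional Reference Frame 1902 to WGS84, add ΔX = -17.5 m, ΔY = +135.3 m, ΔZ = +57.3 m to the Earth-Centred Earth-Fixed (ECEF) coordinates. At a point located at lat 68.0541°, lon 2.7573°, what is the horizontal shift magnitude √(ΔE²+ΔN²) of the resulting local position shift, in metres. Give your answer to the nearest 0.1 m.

139.6 m

At φ = 68.0541°, λ = 2.7573°: sin φ = 0.927537, cos φ = 0.373731, sin λ = 0.048105, cos λ = 0.998842.
ΔE = −sin λ·ΔX + cos λ·ΔY = −(0.048105)·(-17.5) + (0.998842)·(135.3) = 135.99 m.
ΔN = −sin φ cos λ·ΔX − sin φ sin λ·ΔY + cos φ·ΔZ = −(0.927537)(0.998842)(-17.5) − (0.927537)(0.048105)(135.3) + (0.373731)(57.3) = 31.59 m.
Horizontal magnitude = √(ΔE² + ΔN²) = √(135.99² + 31.59²) = 139.61 m.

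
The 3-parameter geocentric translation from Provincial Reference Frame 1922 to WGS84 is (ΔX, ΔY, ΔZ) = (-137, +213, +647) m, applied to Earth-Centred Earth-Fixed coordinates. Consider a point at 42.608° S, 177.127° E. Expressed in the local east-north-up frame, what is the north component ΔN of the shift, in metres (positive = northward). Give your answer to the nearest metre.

ΔN = 576 m

The local north axis is (−sin φ cos λ, −sin φ sin λ, cos φ), giving ΔN = 92.630 + 7.227 + 476.194 = 576.05 m.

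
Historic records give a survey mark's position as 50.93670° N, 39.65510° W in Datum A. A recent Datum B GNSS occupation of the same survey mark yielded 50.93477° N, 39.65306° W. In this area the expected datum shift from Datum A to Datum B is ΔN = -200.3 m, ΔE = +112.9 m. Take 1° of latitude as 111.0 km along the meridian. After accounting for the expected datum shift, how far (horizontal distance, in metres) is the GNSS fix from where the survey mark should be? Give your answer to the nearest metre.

33 m

Observed coordinate differences: Δφ = -0.00193°, Δλ = +0.00204°.
Converting to metres (1° lat = 111000 m, cos φ = 0.630179): observed ΔN = -214.2 m, observed ΔE = 142.7 m.
Subtracting the expected shift leaves a residual of -214.2 − (-200.3) = -13.9 m north and 142.7 − (112.9) = 29.8 m east.
Residual distance = √((-13.9)² + 29.8²) = 32.9 m.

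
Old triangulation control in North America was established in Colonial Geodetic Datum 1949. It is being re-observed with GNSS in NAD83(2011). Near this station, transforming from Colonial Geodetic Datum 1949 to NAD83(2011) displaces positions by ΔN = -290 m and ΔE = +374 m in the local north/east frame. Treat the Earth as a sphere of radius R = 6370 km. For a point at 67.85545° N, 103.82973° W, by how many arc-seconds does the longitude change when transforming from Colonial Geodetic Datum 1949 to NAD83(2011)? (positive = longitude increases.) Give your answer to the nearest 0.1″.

At latitude 67.85545°, cos φ = 0.376945.
One radian of longitude at latitude φ spans R cos φ, so Δλ = ΔE / (R cos φ) = 374.0 / (6370000 × 0.376945) = 1.5576e-04 rad = 32.128″.

Δλ = 32.1″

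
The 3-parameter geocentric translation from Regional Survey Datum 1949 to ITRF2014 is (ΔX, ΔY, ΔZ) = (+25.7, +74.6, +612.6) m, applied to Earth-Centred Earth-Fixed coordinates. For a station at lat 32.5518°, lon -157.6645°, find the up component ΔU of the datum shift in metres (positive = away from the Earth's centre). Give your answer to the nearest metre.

ΔU = 286 m

At φ = 32.5518°, λ = -157.6645°: sin φ = 0.538062, cos φ = 0.842905, sin λ = -0.380029, cos λ = -0.924974.
ΔU = cos φ cos λ·ΔX + cos φ sin λ·ΔY + sin φ·ΔZ = (0.842905)(-0.924974)(25.7) + (0.842905)(-0.380029)(74.6) + (0.538062)(612.6) = 285.68 m.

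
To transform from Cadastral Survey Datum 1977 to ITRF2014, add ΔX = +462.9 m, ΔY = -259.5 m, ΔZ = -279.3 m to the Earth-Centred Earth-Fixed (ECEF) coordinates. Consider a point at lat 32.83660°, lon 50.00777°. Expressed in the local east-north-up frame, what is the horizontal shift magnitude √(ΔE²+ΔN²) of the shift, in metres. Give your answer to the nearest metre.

596 m

At φ = 32.83660°, λ = 50.00777°: sin φ = 0.542245, cos φ = 0.840220, sin λ = 0.766132, cos λ = 0.642684.
ΔE = −sin λ·ΔX + cos λ·ΔY = −(0.766132)·(462.9) + (0.642684)·(-259.5) = -521.42 m.
ΔN = −sin φ cos λ·ΔX − sin φ sin λ·ΔY + cos φ·ΔZ = −(0.542245)(0.642684)(462.9) − (0.542245)(0.766132)(-259.5) + (0.840220)(-279.3) = -288.19 m.
Horizontal magnitude = √(ΔE² + ΔN²) = √((-521.42)² + (-288.19)²) = 595.76 m.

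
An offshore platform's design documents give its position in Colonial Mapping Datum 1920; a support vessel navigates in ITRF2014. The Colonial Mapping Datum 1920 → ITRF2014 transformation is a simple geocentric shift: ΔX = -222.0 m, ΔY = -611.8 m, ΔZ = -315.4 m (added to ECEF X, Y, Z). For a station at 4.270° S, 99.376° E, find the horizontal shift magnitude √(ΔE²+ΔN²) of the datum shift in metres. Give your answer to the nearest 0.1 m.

The local east axis at (φ, λ) is (−sin λ, cos λ, 0), so ΔE = −sin(99.376°)·(-222.0) + cos(99.376°)·(-611.8) = 318.70 m.
The local north axis is (−sin φ cos λ, −sin φ sin λ, cos φ), giving ΔN = 2.693 − 44.944 − 314.525 = -356.78 m.
Horizontal magnitude = √(ΔE² + ΔN²) = √(318.70² + (-356.78)²) = 478.39 m.

478.4 m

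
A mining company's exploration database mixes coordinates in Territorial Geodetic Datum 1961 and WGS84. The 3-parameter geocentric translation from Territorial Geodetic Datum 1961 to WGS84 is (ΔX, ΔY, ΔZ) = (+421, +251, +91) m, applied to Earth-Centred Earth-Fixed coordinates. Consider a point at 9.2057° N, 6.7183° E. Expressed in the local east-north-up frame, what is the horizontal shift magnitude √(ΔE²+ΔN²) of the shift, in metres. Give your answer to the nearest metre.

201 m

The local east axis at (φ, λ) is (−sin λ, cos λ, 0), so ΔE = −sin(6.7183°)·421 + cos(6.7183°)·251 = 200.02 m.
The local north axis is (−sin φ cos λ, −sin φ sin λ, cos φ), giving ΔN = -66.889 − 4.698 + 89.828 = 18.24 m.
Horizontal magnitude = √(ΔE² + ΔN²) = √(200.02² + 18.24²) = 200.85 m.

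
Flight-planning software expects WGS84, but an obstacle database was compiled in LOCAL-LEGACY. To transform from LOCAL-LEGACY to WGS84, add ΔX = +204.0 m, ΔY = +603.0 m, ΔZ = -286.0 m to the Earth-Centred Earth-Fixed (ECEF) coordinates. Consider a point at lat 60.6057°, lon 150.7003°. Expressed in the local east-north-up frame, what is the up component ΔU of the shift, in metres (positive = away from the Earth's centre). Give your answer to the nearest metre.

ΔU = -192 m

The local up (radial) axis is (cos φ cos λ, cos φ sin λ, sin φ), giving ΔU = -87.318 + 144.838 − 249.181 = -191.66 m.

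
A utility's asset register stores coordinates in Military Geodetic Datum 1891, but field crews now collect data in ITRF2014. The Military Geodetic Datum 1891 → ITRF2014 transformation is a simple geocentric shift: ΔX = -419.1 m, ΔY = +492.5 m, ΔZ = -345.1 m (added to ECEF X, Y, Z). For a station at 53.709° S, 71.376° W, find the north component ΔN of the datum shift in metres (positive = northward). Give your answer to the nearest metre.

At φ = -53.709°, λ = -71.376°: sin φ = -0.806021, cos φ = 0.591887, sin λ = -0.947635, cos λ = 0.319356.
ΔN = −sin φ cos λ·ΔX − sin φ sin λ·ΔY + cos φ·ΔZ = −(-0.806021)(0.319356)(-419.1) − (-0.806021)(-0.947635)(492.5) + (0.591887)(-345.1) = -688.32 m.

ΔN = -688 m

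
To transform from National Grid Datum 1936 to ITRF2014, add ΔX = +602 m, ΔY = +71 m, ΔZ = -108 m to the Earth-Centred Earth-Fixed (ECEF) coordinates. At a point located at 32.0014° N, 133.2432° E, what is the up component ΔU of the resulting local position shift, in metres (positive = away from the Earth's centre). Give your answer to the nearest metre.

ΔU = -363 m

At φ = 32.0014°, λ = 133.2432°: sin φ = 0.529940, cos φ = 0.848035, sin λ = 0.728452, cos λ = -0.685097.
ΔU = cos φ cos λ·ΔX + cos φ sin λ·ΔY + sin φ·ΔZ = (0.848035)(-0.685097)(602) + (0.848035)(0.728452)(71) + (0.529940)(-108) = -363.13 m.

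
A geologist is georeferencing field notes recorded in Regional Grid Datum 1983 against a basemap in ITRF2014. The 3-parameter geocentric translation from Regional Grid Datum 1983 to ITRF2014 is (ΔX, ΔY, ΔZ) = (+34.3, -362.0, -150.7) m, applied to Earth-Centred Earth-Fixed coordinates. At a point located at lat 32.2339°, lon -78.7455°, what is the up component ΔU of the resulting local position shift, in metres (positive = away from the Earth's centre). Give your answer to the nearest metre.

The local up (radial) axis is (cos φ cos λ, cos φ sin λ, sin φ), giving ΔU = 5.663 + 300.319 − 80.380 = 225.60 m.

ΔU = 226 m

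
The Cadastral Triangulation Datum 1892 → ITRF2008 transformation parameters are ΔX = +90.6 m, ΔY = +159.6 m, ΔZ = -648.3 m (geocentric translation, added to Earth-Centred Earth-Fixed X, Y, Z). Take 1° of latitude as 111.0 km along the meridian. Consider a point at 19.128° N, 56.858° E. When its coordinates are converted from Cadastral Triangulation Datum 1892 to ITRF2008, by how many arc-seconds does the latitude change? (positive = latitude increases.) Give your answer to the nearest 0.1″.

Δφ = -21.8″

sin φ = 0.327680, cos φ = 0.944789, sin λ = 0.837318, cos λ = 0.546716.
North component: ΔN = −sin φ cos λ·ΔX − sin φ sin λ·ΔY + cos φ·ΔZ = −(0.327680)(0.546716)(90.6) − (0.327680)(0.837318)(159.6) + (0.944789)(-648.3) = -672.53 m.
1° of latitude spans 111000 m, so Δφ = -672.53 / 111000 × 3600 = -21.812″.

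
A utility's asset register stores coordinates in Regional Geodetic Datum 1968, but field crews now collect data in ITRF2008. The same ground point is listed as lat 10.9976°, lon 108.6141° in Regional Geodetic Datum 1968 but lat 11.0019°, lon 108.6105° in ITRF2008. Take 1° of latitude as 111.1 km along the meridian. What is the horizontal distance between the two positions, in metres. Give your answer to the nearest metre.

618 m

Δφ = 11.0019° − 10.9976° = +0.0043°; Δλ = 108.6105° − 108.6141° = -0.0036°.
ΔN = Δφ × 111100 = 477.7 m; ΔE = Δλ × 111100 × cos(10.9976°) = -0.0036 × 111100 × 0.981635 = -392.6 m.
Distance = √(ΔE² + ΔN²) = √((-392.6)² + 477.7²) = 618.4 m.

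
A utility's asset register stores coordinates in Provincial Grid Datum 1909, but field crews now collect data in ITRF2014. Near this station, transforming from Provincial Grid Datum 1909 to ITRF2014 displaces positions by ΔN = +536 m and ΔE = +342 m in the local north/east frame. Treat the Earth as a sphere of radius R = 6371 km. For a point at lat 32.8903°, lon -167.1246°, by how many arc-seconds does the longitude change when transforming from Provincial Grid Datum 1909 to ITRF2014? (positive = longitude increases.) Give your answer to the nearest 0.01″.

Δλ = 13.19″

At latitude 32.8903°, cos φ = 0.839712.
One radian of longitude at latitude φ spans R cos φ, so Δλ = ΔE / (R cos φ) = 342.0 / (6371000 × 0.839712) = 6.3928e-05 rad = 13.186″.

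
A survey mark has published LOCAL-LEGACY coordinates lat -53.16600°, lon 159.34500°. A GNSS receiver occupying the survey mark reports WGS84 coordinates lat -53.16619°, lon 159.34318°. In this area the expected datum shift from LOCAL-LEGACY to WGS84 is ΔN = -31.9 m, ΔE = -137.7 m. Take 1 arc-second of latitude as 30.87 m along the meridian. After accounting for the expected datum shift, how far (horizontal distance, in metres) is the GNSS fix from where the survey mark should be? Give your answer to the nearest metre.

20 m

Observed coordinate differences: Δφ = -0.00019°, Δλ = -0.00182°.
Converting to metres (1° lat = 111132 m, cos φ = 0.599499): observed ΔN = -21.1 m, observed ΔE = -121.3 m.
Subtracting the expected shift leaves a residual of -21.1 − (-31.9) = 10.8 m north and -121.3 − (-137.7) = 16.4 m east.
Residual distance = √(10.8² + 16.4²) = 19.7 m.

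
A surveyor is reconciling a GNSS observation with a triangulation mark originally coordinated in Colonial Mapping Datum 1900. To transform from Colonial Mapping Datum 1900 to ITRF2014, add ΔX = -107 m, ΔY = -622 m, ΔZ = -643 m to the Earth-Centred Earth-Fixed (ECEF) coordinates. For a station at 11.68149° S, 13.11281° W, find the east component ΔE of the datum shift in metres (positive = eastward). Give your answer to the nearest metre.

ΔE = -630 m

At φ = -11.68149°, λ = -13.11281°: sin φ = -0.202471, cos φ = 0.979288, sin λ = -0.226869, cos λ = 0.973925.
ΔE = −sin λ·ΔX + cos λ·ΔY = −(-0.226869)·(-107) + (0.973925)·(-622) = -630.06 m.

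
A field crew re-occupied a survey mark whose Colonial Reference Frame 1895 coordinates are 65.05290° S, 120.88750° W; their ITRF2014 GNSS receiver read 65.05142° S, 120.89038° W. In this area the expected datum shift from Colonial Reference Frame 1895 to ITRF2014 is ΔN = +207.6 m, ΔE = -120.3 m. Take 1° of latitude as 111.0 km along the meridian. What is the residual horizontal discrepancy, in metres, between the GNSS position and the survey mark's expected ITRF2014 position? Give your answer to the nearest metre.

Observed coordinate differences: Δφ = +0.00148°, Δλ = -0.00288°.
Converting to metres (1° lat = 111000 m, cos φ = 0.421781): observed ΔN = 164.3 m, observed ΔE = -134.8 m.
Subtracting the expected shift leaves a residual of 164.3 − (207.6) = -43.3 m north and -134.8 − (-120.3) = -14.5 m east.
Residual distance = √((-43.3)² + (-14.5)²) = 45.7 m.

46 m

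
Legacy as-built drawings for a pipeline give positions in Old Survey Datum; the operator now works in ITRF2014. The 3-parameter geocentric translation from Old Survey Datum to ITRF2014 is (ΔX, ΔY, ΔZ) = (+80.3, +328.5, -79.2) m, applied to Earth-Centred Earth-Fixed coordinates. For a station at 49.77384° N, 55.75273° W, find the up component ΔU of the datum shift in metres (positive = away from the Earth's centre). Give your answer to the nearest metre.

The local up (radial) axis is (cos φ cos λ, cos φ sin λ, sin φ), giving ΔU = 29.184 − 175.365 − 60.469 = -206.65 m.

ΔU = -207 m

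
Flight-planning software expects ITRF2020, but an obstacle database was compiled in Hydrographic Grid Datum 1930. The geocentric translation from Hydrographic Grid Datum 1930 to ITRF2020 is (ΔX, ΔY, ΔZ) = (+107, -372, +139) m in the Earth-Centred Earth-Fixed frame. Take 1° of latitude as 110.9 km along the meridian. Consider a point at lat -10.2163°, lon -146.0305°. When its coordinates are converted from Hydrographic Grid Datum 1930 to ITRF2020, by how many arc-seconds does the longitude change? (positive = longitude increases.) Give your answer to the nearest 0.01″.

sin φ = -0.177365, cos φ = 0.984145, sin λ = -0.558752, cos λ = -0.829335.
East component: ΔE = −sin λ·ΔX + cos λ·ΔY = −(-0.558752)(107) + (-0.829335)(-372) = 368.30 m.
1° of latitude spans 110900 m; at latitude φ, 1° of longitude spans that × cos φ = 109141.7 m, so Δλ = 368.30 / 109141.7 × 3600 = 12.148″.

Δλ = 12.15″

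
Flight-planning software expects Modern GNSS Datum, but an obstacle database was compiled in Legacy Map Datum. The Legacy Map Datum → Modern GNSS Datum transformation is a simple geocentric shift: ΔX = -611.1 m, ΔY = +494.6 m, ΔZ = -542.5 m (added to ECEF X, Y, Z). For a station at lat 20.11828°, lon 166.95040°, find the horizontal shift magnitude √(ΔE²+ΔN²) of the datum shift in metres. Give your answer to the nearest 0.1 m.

827.4 m

At φ = 20.11828°, λ = 166.95040°: sin φ = 0.343959, cos φ = 0.938985, sin λ = 0.225794, cos λ = -0.974175.
ΔE = −sin λ·ΔX + cos λ·ΔY = −(0.225794)·(-611.1) + (-0.974175)·(494.6) = -343.84 m.
ΔN = −sin φ cos λ·ΔX − sin φ sin λ·ΔY + cos φ·ΔZ = −(0.343959)(-0.974175)(-611.1) − (0.343959)(0.225794)(494.6) + (0.938985)(-542.5) = -752.58 m.
Horizontal magnitude = √(ΔE² + ΔN²) = √((-343.84)² + (-752.58)²) = 827.41 m.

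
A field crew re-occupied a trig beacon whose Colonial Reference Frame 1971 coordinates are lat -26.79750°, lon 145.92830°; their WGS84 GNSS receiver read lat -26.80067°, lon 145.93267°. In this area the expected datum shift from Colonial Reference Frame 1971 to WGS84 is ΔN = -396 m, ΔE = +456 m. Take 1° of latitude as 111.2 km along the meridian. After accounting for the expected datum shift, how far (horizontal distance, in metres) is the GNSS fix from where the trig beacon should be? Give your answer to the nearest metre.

49 m

Observed coordinate differences: Δφ = -0.00317°, Δλ = +0.00437°.
Converting to metres (1° lat = 111200 m, cos φ = 0.892605): observed ΔN = -352.5 m, observed ΔE = 433.8 m.
Subtracting the expected shift leaves a residual of -352.5 − (-396) = 43.5 m north and 433.8 − (456) = -22.2 m east.
Residual distance = √(43.5² + (-22.2)²) = 48.9 m.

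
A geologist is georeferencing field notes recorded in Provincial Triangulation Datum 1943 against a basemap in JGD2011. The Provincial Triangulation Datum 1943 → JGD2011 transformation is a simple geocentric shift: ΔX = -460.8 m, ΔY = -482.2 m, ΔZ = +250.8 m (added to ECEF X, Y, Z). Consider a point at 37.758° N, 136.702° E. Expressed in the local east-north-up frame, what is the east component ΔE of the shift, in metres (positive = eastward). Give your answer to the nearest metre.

At φ = 37.758°, λ = 136.702°: sin φ = 0.612328, cos φ = 0.790604, sin λ = 0.685793, cos λ = -0.727797.
ΔE = −sin λ·ΔX + cos λ·ΔY = −(0.685793)·(-460.8) + (-0.727797)·(-482.2) = 666.96 m.

ΔE = 667 m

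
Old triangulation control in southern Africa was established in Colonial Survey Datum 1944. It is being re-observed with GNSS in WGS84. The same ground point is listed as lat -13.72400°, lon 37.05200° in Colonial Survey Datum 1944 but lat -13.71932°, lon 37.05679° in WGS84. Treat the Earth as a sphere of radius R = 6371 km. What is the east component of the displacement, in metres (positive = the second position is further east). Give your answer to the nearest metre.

ΔE = 517 m

Δφ = -13.71932° − -13.72400° = +0.00468°; Δλ = 37.05679° − 37.05200° = +0.00479°.
1° along a meridian = πR/180 = 111195 m.
ΔN = Δφ × 111195 = 520.4 m; ΔE = Δλ × 111195 × cos(-13.72400°) = +0.00479 × 111195 × 0.971450 = 517.4 m.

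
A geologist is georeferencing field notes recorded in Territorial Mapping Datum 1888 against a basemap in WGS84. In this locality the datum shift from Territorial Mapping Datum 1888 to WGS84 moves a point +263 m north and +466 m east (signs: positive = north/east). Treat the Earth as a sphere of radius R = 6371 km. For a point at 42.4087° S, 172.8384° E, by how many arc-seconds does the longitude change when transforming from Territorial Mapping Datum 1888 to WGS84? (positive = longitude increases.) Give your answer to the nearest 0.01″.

At latitude -42.4087°, cos φ = 0.738353.
One radian of longitude at latitude φ spans R cos φ, so Δλ = ΔE / (R cos φ) = 466.0 / (6371000 × 0.738353) = 9.9064e-05 rad = 20.433″.

Δλ = 20.43″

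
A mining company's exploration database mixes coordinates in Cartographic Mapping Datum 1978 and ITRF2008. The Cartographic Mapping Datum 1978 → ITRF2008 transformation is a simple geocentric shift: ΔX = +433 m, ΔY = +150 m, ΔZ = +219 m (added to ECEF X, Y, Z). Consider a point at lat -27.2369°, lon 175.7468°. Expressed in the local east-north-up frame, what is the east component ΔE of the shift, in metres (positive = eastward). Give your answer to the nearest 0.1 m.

At φ = -27.2369°, λ = 175.7468°: sin φ = -0.457671, cos φ = 0.889122, sin λ = 0.074164, cos λ = -0.997246.
ΔE = −sin λ·ΔX + cos λ·ΔY = −(0.074164)·(433) + (-0.997246)·(150) = -181.70 m.

ΔE = -181.7 m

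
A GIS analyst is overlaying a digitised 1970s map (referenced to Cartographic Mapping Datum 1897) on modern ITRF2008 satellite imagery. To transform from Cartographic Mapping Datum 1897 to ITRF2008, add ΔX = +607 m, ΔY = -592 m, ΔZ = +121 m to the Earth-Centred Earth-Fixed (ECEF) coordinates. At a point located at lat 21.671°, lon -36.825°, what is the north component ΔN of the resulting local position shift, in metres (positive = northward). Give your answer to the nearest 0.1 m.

ΔN = -198.0 m

The local north axis is (−sin φ cos λ, −sin φ sin λ, cos φ), giving ΔN = -179.426 − 131.030 + 112.448 = -198.01 m.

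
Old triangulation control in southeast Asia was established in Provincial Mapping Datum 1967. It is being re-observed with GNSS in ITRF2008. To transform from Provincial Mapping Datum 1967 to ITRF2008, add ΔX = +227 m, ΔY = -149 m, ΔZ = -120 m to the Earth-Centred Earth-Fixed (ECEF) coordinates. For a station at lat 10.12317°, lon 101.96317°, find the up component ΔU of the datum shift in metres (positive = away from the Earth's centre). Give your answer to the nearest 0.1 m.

ΔU = -210.9 m

The local up (radial) axis is (cos φ cos λ, cos φ sin λ, sin φ), giving ΔU = -46.321 − 143.495 − 21.092 = -210.91 m.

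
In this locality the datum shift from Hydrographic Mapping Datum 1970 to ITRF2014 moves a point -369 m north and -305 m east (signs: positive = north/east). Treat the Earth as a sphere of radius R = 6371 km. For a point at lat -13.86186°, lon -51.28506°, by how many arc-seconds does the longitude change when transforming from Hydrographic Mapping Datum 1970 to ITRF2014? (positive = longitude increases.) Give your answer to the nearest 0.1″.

Δλ = -10.2″

At latitude -13.86186°, cos φ = 0.970876.
One radian of longitude at latitude φ spans R cos φ, so Δλ = ΔE / (R cos φ) = -305.0 / (6371000 × 0.970876) = -4.9309e-05 rad = -10.171″.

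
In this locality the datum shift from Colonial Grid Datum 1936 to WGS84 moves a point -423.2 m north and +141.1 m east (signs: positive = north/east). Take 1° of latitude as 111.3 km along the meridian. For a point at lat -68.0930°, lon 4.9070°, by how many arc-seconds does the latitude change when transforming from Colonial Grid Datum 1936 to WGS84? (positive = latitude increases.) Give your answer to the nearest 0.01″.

Δφ = -13.69″

1° of latitude = 111.3 km, so Δφ = -423.2 / 111300 = -0.0038023° = -13.688″.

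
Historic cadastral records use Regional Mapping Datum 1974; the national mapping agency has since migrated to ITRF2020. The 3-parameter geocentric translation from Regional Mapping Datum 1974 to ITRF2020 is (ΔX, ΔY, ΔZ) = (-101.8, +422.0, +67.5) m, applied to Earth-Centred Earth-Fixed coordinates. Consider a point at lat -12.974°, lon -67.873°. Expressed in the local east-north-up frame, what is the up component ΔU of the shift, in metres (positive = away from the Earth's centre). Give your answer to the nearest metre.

ΔU = -433 m

The local up (radial) axis is (cos φ cos λ, cos φ sin λ, sin φ), giving ΔU = -37.365 − 380.941 − 15.154 = -433.46 m.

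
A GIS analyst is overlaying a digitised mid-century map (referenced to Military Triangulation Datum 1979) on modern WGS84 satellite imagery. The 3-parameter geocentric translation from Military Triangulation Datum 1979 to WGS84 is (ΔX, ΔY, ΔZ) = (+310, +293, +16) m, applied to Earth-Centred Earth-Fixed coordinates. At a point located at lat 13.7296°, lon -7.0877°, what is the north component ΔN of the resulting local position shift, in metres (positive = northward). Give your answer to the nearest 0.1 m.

ΔN = -48.9 m

The local north axis is (−sin φ cos λ, −sin φ sin λ, cos φ), giving ΔN = -73.013 + 8.581 + 15.543 = -48.89 m.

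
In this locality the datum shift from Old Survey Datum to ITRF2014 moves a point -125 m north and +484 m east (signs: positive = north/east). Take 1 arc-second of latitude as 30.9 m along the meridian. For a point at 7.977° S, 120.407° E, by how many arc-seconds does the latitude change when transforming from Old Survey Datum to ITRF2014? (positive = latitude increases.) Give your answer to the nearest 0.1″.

1″ of latitude = 30.90 m, so Δφ = -125.0 / 30.90 = -4.045″.

Δφ = -4.0″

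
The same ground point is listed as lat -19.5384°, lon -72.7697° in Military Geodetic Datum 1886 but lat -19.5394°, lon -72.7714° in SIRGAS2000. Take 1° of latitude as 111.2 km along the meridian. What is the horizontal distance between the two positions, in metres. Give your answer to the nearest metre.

Δφ = -19.5394° − -19.5384° = -0.0010°; Δλ = -72.7714° − -72.7697° = -0.0017°.
ΔN = Δφ × 111200 = -111.2 m; ΔE = Δλ × 111200 × cos(-19.5384°) = -0.0017 × 111200 × 0.942418 = -178.2 m.
Distance = √(ΔE² + ΔN²) = √((-178.2)² + (-111.2)²) = 210.0 m.

210 m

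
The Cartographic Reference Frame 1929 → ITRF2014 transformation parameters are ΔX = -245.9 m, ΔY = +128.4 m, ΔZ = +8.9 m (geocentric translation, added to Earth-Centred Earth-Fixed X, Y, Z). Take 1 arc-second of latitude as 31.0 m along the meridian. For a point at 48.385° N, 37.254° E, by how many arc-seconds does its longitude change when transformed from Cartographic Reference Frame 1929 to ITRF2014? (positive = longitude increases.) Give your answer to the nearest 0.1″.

Δλ = 12.2″

sin φ = 0.747624, cos φ = 0.664122, sin λ = 0.605350, cos λ = 0.795960.
East component: ΔE = −sin λ·ΔX + cos λ·ΔY = −(0.605350)(-245.9) + (0.795960)(128.4) = 251.06 m.
1° of latitude spans 3600 × 31.00 = 111600 m; at latitude φ, 1° of longitude spans that × cos φ = 74116.0 m, so Δλ = 251.06 / 74116.0 × 3600 = 12.194″.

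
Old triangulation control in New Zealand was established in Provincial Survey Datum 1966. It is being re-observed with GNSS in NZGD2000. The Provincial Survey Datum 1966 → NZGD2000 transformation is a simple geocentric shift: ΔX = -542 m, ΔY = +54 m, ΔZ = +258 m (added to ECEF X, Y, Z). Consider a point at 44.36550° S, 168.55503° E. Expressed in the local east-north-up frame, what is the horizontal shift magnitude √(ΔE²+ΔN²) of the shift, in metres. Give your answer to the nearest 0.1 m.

The local east axis at (φ, λ) is (−sin λ, cos λ, 0), so ΔE = −sin(168.55503°)·(-542) + cos(168.55503°)·54 = 54.62 m.
The local north axis is (−sin φ cos λ, −sin φ sin λ, cos φ), giving ΔN = 371.448 + 7.492 + 184.443 = 563.38 m.
Horizontal magnitude = √(ΔE² + ΔN²) = √(54.62² + 563.38²) = 566.02 m.

566.0 m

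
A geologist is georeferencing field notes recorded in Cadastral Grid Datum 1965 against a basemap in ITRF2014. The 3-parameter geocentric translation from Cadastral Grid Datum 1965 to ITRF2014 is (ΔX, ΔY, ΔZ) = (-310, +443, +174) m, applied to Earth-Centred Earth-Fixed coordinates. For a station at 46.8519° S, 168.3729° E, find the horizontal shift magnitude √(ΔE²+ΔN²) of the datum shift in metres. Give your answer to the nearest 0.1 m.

550.0 m

At φ = -46.8519°, λ = 168.3729°: sin φ = -0.729588, cos φ = 0.683887, sin λ = 0.201541, cos λ = -0.979480.
ΔE = −sin λ·ΔX + cos λ·ΔY = −(0.201541)·(-310) + (-0.979480)·(443) = -371.43 m.
ΔN = −sin φ cos λ·ΔX − sin φ sin λ·ΔY + cos φ·ΔZ = −(-0.729588)(-0.979480)(-310) − (-0.729588)(0.201541)(443) + (0.683887)(174) = 405.67 m.
Horizontal magnitude = √(ΔE² + ΔN²) = √((-371.43)² + 405.67²) = 550.03 m.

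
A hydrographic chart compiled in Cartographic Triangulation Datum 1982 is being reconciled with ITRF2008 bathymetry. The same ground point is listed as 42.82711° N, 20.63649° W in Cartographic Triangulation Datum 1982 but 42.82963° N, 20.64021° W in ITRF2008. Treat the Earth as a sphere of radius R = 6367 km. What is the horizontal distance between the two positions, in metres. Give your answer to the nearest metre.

Δφ = 42.82963° − 42.82711° = +0.00252°; Δλ = -20.64021° − -20.63649° = -0.00372°.
1° along a meridian = πR/180 = 111125 m.
ΔN = Δφ × 111125 = 280.0 m; ΔE = Δλ × 111125 × cos(42.82711°) = -0.00372 × 111125 × 0.733408 = -303.2 m.
Distance = √(ΔE² + ΔN²) = √((-303.2)² + 280.0²) = 412.7 m.

413 m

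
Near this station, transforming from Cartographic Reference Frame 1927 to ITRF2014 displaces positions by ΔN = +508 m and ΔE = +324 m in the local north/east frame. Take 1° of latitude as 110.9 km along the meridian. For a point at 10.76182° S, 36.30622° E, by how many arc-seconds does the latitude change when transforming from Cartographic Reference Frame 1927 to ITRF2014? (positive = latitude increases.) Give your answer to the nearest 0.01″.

1° of latitude = 110.9 km, so Δφ = 508.0 / 110900 = 0.0045807° = 16.491″.

Δφ = 16.49″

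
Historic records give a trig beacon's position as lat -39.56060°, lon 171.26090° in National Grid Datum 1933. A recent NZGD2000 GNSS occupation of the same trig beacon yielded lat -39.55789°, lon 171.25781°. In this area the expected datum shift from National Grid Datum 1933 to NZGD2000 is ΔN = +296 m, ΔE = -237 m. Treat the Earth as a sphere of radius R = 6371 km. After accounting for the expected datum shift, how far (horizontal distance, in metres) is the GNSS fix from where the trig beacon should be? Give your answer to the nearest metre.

28 m

Observed coordinate differences: Δφ = +0.00271°, Δλ = -0.00309°.
Converting to metres (1° lat = 111195 m, cos φ = 0.770951): observed ΔN = 301.3 m, observed ΔE = -264.9 m.
Subtracting the expected shift leaves a residual of 301.3 − (296) = 5.3 m north and -264.9 − (-237) = -27.9 m east.
Residual distance = √(5.3² + (-27.9)²) = 28.4 m.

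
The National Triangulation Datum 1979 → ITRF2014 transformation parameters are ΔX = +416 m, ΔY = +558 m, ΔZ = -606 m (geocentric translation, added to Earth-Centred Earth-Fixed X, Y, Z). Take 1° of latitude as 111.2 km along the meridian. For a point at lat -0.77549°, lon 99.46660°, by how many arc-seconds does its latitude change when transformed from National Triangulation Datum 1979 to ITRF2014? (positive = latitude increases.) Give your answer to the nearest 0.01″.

sin φ = -0.013534, cos φ = 0.999908, sin λ = 0.986382, cos λ = -0.164473.
North component: ΔN = −sin φ cos λ·ΔX − sin φ sin λ·ΔY + cos φ·ΔZ = −(-0.013534)(-0.164473)(416) − (-0.013534)(0.986382)(558) + (0.999908)(-606) = -599.42 m.
1° of latitude spans 111200 m, so Δφ = -599.42 / 111200 × 3600 = -19.406″.

Δφ = -19.41″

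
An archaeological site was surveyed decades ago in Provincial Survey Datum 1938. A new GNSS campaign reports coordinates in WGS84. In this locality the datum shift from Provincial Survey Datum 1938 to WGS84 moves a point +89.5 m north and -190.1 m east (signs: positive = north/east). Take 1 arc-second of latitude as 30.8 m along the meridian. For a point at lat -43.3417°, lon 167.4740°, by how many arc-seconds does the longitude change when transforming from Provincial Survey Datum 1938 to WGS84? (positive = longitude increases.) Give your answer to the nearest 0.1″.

Δλ = -8.5″

At latitude -43.3417°, cos φ = 0.727273.
1″ of longitude at this latitude = 30.80 × cos φ = 22.4000 m, so Δλ = -190.1 / 22.4000 = -8.487″.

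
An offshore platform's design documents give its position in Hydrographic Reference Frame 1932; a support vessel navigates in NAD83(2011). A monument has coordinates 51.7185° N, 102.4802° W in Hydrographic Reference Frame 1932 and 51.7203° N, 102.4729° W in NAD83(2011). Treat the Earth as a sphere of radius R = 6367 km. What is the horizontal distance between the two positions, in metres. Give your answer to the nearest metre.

541 m

Δφ = 51.7203° − 51.7185° = +0.0018°; Δλ = -102.4729° − -102.4802° = +0.0073°.
1° along a meridian = πR/180 = 111125 m.
ΔN = Δφ × 111125 = 200.0 m; ΔE = Δλ × 111125 × cos(51.7185°) = +0.0073 × 111125 × 0.619526 = 502.6 m.
Distance = √(ΔE² + ΔN²) = √(502.6² + 200.0²) = 540.9 m.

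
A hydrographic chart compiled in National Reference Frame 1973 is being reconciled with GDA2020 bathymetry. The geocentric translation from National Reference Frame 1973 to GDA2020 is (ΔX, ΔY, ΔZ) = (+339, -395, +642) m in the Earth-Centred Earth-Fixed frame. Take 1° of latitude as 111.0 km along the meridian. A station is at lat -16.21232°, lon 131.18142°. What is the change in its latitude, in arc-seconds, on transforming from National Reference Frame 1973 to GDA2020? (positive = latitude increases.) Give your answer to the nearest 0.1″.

Δφ = 15.3″

sin φ = -0.279198, cos φ = 0.960234, sin λ = 0.752628, cos λ = -0.658445.
North component: ΔN = −sin φ cos λ·ΔX − sin φ sin λ·ΔY + cos φ·ΔZ = −(-0.279198)(-0.658445)(339) − (-0.279198)(0.752628)(-395) + (0.960234)(642) = 471.15 m.
1° of latitude spans 111000 m, so Δφ = 471.15 / 111000 × 3600 = 15.280″.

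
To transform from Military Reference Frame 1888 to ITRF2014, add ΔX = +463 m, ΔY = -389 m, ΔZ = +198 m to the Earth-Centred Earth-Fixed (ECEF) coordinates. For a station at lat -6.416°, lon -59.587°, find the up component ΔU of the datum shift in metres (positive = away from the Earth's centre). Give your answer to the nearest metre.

At φ = -6.416°, λ = -59.587°: sin φ = -0.111746, cos φ = 0.993737, sin λ = -0.862399, cos λ = 0.506229.
ΔU = cos φ cos λ·ΔX + cos φ sin λ·ΔY + sin φ·ΔZ = (0.993737)(0.506229)(463) + (0.993737)(-0.862399)(-389) + (-0.111746)(198) = 544.16 m.

ΔU = 544 m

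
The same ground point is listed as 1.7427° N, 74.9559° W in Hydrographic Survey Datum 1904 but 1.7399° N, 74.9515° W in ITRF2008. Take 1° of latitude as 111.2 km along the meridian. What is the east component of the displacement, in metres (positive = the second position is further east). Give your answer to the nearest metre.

Δφ = 1.7399° − 1.7427° = -0.0028°; Δλ = -74.9515° − -74.9559° = +0.0044°.
ΔN = Δφ × 111200 = -311.4 m; ΔE = Δλ × 111200 × cos(1.7427°) = +0.0044 × 111200 × 0.999537 = 489.1 m.

ΔE = 489 m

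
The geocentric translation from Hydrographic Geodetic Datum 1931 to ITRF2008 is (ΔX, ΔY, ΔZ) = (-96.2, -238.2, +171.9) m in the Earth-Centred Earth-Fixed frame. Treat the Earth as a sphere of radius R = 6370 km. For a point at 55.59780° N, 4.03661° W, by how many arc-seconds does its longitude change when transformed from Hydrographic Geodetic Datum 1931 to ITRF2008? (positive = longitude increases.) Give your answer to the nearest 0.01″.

Δλ = -14.01″

sin φ = 0.825092, cos φ = 0.564999, sin λ = -0.070394, cos λ = 0.997519.
East component: ΔE = −sin λ·ΔX + cos λ·ΔY = −(-0.070394)(-96.2) + (0.997519)(-238.2) = -244.38 m.
1° of latitude spans πR/180 = 111177 m; at latitude φ, 1° of longitude spans that × cos φ = 62815.1 m, so Δλ = -244.38 / 62815.1 × 3600 = -14.006″.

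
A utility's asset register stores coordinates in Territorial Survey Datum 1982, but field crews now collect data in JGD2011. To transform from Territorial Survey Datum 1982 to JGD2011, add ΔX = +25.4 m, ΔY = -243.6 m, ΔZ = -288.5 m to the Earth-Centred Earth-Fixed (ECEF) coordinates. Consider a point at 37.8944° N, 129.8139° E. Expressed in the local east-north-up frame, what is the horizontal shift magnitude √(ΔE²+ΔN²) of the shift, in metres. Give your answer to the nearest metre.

At φ = 37.8944°, λ = 129.8139°: sin φ = 0.614208, cos φ = 0.789144, sin λ = 0.768128, cos λ = -0.640296.
ΔE = −sin λ·ΔX + cos λ·ΔY = −(0.768128)·(25.4) + (-0.640296)·(-243.6) = 136.47 m.
ΔN = −sin φ cos λ·ΔX − sin φ sin λ·ΔY + cos φ·ΔZ = −(0.614208)(-0.640296)(25.4) − (0.614208)(0.768128)(-243.6) + (0.789144)(-288.5) = -102.75 m.
Horizontal magnitude = √(ΔE² + ΔN²) = √(136.47² + (-102.75)²) = 170.82 m.

171 m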